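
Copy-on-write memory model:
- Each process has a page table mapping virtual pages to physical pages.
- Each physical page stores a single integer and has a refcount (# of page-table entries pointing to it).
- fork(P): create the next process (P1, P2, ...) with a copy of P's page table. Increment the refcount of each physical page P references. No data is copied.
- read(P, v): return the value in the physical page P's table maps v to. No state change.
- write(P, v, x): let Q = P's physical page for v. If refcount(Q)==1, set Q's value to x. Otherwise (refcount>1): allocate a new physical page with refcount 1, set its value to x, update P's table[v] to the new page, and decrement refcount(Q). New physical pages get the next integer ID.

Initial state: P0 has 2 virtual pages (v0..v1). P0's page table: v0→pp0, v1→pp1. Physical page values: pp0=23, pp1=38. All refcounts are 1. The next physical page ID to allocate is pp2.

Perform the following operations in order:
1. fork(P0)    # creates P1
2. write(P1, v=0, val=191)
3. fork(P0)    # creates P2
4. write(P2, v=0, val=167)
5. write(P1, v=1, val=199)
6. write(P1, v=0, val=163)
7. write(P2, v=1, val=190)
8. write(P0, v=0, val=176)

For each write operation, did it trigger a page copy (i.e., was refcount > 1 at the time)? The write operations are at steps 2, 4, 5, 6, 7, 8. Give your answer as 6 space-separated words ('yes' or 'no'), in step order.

Op 1: fork(P0) -> P1. 2 ppages; refcounts: pp0:2 pp1:2
Op 2: write(P1, v0, 191). refcount(pp0)=2>1 -> COPY to pp2. 3 ppages; refcounts: pp0:1 pp1:2 pp2:1
Op 3: fork(P0) -> P2. 3 ppages; refcounts: pp0:2 pp1:3 pp2:1
Op 4: write(P2, v0, 167). refcount(pp0)=2>1 -> COPY to pp3. 4 ppages; refcounts: pp0:1 pp1:3 pp2:1 pp3:1
Op 5: write(P1, v1, 199). refcount(pp1)=3>1 -> COPY to pp4. 5 ppages; refcounts: pp0:1 pp1:2 pp2:1 pp3:1 pp4:1
Op 6: write(P1, v0, 163). refcount(pp2)=1 -> write in place. 5 ppages; refcounts: pp0:1 pp1:2 pp2:1 pp3:1 pp4:1
Op 7: write(P2, v1, 190). refcount(pp1)=2>1 -> COPY to pp5. 6 ppages; refcounts: pp0:1 pp1:1 pp2:1 pp3:1 pp4:1 pp5:1
Op 8: write(P0, v0, 176). refcount(pp0)=1 -> write in place. 6 ppages; refcounts: pp0:1 pp1:1 pp2:1 pp3:1 pp4:1 pp5:1

yes yes yes no yes no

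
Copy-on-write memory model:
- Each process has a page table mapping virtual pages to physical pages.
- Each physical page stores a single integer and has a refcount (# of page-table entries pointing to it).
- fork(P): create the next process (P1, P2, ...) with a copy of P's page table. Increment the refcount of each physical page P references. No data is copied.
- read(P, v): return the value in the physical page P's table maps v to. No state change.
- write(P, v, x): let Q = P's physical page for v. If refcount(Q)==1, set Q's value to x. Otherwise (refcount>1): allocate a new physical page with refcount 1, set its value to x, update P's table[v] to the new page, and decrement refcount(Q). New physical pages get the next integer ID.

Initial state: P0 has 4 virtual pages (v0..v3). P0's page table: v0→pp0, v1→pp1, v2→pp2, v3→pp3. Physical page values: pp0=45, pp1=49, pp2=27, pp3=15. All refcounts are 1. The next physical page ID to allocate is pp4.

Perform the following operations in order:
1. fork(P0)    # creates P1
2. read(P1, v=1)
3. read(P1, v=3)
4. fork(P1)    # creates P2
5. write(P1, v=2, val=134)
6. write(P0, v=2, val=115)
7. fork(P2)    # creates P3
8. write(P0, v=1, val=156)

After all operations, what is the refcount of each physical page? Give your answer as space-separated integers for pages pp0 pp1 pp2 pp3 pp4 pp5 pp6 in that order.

Answer: 4 3 2 4 1 1 1

Derivation:
Op 1: fork(P0) -> P1. 4 ppages; refcounts: pp0:2 pp1:2 pp2:2 pp3:2
Op 2: read(P1, v1) -> 49. No state change.
Op 3: read(P1, v3) -> 15. No state change.
Op 4: fork(P1) -> P2. 4 ppages; refcounts: pp0:3 pp1:3 pp2:3 pp3:3
Op 5: write(P1, v2, 134). refcount(pp2)=3>1 -> COPY to pp4. 5 ppages; refcounts: pp0:3 pp1:3 pp2:2 pp3:3 pp4:1
Op 6: write(P0, v2, 115). refcount(pp2)=2>1 -> COPY to pp5. 6 ppages; refcounts: pp0:3 pp1:3 pp2:1 pp3:3 pp4:1 pp5:1
Op 7: fork(P2) -> P3. 6 ppages; refcounts: pp0:4 pp1:4 pp2:2 pp3:4 pp4:1 pp5:1
Op 8: write(P0, v1, 156). refcount(pp1)=4>1 -> COPY to pp6. 7 ppages; refcounts: pp0:4 pp1:3 pp2:2 pp3:4 pp4:1 pp5:1 pp6:1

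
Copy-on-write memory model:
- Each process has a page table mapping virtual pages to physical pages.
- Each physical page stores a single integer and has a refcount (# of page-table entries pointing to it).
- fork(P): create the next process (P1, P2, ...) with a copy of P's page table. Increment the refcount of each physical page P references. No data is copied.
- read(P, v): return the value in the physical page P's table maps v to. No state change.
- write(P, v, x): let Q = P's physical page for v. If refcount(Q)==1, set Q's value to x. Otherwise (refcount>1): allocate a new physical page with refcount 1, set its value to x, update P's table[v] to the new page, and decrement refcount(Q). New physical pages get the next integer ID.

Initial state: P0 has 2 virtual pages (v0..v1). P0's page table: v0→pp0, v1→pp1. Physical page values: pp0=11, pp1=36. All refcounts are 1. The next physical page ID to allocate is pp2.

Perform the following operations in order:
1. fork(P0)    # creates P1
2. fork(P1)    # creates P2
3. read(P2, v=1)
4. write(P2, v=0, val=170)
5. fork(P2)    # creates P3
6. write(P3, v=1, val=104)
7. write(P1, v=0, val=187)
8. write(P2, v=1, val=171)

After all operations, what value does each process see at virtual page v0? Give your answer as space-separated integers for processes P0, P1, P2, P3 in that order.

Answer: 11 187 170 170

Derivation:
Op 1: fork(P0) -> P1. 2 ppages; refcounts: pp0:2 pp1:2
Op 2: fork(P1) -> P2. 2 ppages; refcounts: pp0:3 pp1:3
Op 3: read(P2, v1) -> 36. No state change.
Op 4: write(P2, v0, 170). refcount(pp0)=3>1 -> COPY to pp2. 3 ppages; refcounts: pp0:2 pp1:3 pp2:1
Op 5: fork(P2) -> P3. 3 ppages; refcounts: pp0:2 pp1:4 pp2:2
Op 6: write(P3, v1, 104). refcount(pp1)=4>1 -> COPY to pp3. 4 ppages; refcounts: pp0:2 pp1:3 pp2:2 pp3:1
Op 7: write(P1, v0, 187). refcount(pp0)=2>1 -> COPY to pp4. 5 ppages; refcounts: pp0:1 pp1:3 pp2:2 pp3:1 pp4:1
Op 8: write(P2, v1, 171). refcount(pp1)=3>1 -> COPY to pp5. 6 ppages; refcounts: pp0:1 pp1:2 pp2:2 pp3:1 pp4:1 pp5:1
P0: v0 -> pp0 = 11
P1: v0 -> pp4 = 187
P2: v0 -> pp2 = 170
P3: v0 -> pp2 = 170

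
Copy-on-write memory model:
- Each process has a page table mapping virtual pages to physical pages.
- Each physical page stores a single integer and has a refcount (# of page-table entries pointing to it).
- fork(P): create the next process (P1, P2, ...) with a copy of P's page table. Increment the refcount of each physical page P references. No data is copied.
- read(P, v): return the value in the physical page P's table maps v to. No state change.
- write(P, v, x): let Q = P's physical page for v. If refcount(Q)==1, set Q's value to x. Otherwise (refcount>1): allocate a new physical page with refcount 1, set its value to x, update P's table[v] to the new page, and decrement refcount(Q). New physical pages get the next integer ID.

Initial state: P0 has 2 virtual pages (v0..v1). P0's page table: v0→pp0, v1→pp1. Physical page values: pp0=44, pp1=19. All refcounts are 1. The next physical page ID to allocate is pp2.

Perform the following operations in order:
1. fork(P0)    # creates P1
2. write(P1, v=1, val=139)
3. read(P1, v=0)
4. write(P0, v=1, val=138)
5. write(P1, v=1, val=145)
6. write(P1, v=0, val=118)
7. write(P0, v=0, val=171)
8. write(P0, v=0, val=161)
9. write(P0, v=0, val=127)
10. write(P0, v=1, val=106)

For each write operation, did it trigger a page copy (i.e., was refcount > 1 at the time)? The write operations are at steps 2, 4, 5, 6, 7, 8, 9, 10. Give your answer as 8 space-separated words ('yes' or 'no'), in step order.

Op 1: fork(P0) -> P1. 2 ppages; refcounts: pp0:2 pp1:2
Op 2: write(P1, v1, 139). refcount(pp1)=2>1 -> COPY to pp2. 3 ppages; refcounts: pp0:2 pp1:1 pp2:1
Op 3: read(P1, v0) -> 44. No state change.
Op 4: write(P0, v1, 138). refcount(pp1)=1 -> write in place. 3 ppages; refcounts: pp0:2 pp1:1 pp2:1
Op 5: write(P1, v1, 145). refcount(pp2)=1 -> write in place. 3 ppages; refcounts: pp0:2 pp1:1 pp2:1
Op 6: write(P1, v0, 118). refcount(pp0)=2>1 -> COPY to pp3. 4 ppages; refcounts: pp0:1 pp1:1 pp2:1 pp3:1
Op 7: write(P0, v0, 171). refcount(pp0)=1 -> write in place. 4 ppages; refcounts: pp0:1 pp1:1 pp2:1 pp3:1
Op 8: write(P0, v0, 161). refcount(pp0)=1 -> write in place. 4 ppages; refcounts: pp0:1 pp1:1 pp2:1 pp3:1
Op 9: write(P0, v0, 127). refcount(pp0)=1 -> write in place. 4 ppages; refcounts: pp0:1 pp1:1 pp2:1 pp3:1
Op 10: write(P0, v1, 106). refcount(pp1)=1 -> write in place. 4 ppages; refcounts: pp0:1 pp1:1 pp2:1 pp3:1

yes no no yes no no no no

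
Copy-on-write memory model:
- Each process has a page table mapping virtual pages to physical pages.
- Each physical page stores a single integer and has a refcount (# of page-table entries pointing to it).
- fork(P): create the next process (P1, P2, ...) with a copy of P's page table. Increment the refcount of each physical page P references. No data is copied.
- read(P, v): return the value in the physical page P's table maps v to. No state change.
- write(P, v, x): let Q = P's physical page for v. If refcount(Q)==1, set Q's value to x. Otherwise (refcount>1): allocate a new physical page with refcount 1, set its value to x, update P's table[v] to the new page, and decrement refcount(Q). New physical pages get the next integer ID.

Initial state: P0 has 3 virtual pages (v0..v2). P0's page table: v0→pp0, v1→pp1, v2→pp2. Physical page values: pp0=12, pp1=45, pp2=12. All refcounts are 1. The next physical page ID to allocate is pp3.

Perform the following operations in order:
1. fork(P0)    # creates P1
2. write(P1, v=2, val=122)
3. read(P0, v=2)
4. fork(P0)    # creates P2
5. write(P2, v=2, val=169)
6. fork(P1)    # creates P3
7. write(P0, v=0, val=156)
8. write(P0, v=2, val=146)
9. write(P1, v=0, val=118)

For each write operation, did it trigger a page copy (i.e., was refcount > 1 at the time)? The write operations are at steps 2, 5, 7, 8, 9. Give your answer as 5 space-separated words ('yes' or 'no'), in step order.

Op 1: fork(P0) -> P1. 3 ppages; refcounts: pp0:2 pp1:2 pp2:2
Op 2: write(P1, v2, 122). refcount(pp2)=2>1 -> COPY to pp3. 4 ppages; refcounts: pp0:2 pp1:2 pp2:1 pp3:1
Op 3: read(P0, v2) -> 12. No state change.
Op 4: fork(P0) -> P2. 4 ppages; refcounts: pp0:3 pp1:3 pp2:2 pp3:1
Op 5: write(P2, v2, 169). refcount(pp2)=2>1 -> COPY to pp4. 5 ppages; refcounts: pp0:3 pp1:3 pp2:1 pp3:1 pp4:1
Op 6: fork(P1) -> P3. 5 ppages; refcounts: pp0:4 pp1:4 pp2:1 pp3:2 pp4:1
Op 7: write(P0, v0, 156). refcount(pp0)=4>1 -> COPY to pp5. 6 ppages; refcounts: pp0:3 pp1:4 pp2:1 pp3:2 pp4:1 pp5:1
Op 8: write(P0, v2, 146). refcount(pp2)=1 -> write in place. 6 ppages; refcounts: pp0:3 pp1:4 pp2:1 pp3:2 pp4:1 pp5:1
Op 9: write(P1, v0, 118). refcount(pp0)=3>1 -> COPY to pp6. 7 ppages; refcounts: pp0:2 pp1:4 pp2:1 pp3:2 pp4:1 pp5:1 pp6:1

yes yes yes no yes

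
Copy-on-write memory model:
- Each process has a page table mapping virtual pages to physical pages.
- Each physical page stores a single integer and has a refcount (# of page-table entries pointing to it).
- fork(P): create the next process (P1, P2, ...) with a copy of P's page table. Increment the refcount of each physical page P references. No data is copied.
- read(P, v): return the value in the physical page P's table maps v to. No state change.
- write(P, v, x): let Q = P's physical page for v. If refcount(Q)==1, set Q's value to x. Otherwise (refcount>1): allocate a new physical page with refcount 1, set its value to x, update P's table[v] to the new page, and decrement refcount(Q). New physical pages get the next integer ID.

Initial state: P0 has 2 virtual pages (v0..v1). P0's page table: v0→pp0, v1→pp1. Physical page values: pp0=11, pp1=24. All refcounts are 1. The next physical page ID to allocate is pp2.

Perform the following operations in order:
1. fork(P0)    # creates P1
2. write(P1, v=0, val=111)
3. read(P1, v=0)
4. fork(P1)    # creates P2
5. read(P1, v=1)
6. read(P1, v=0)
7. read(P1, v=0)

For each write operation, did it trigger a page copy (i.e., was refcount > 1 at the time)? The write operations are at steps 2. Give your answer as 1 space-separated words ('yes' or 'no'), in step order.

Op 1: fork(P0) -> P1. 2 ppages; refcounts: pp0:2 pp1:2
Op 2: write(P1, v0, 111). refcount(pp0)=2>1 -> COPY to pp2. 3 ppages; refcounts: pp0:1 pp1:2 pp2:1
Op 3: read(P1, v0) -> 111. No state change.
Op 4: fork(P1) -> P2. 3 ppages; refcounts: pp0:1 pp1:3 pp2:2
Op 5: read(P1, v1) -> 24. No state change.
Op 6: read(P1, v0) -> 111. No state change.
Op 7: read(P1, v0) -> 111. No state change.

yes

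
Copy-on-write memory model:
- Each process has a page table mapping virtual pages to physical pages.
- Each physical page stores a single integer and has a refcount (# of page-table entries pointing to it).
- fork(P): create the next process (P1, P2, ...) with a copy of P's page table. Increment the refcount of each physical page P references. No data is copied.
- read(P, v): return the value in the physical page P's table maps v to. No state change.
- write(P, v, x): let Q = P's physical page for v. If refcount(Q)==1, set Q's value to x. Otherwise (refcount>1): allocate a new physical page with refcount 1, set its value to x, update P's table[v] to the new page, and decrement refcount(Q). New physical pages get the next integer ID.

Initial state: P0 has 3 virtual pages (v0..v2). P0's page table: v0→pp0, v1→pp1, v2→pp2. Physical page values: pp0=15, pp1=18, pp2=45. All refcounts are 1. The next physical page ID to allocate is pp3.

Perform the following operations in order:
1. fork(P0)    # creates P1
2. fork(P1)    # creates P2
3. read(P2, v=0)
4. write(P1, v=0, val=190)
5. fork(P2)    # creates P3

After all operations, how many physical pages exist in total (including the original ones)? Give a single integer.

Op 1: fork(P0) -> P1. 3 ppages; refcounts: pp0:2 pp1:2 pp2:2
Op 2: fork(P1) -> P2. 3 ppages; refcounts: pp0:3 pp1:3 pp2:3
Op 3: read(P2, v0) -> 15. No state change.
Op 4: write(P1, v0, 190). refcount(pp0)=3>1 -> COPY to pp3. 4 ppages; refcounts: pp0:2 pp1:3 pp2:3 pp3:1
Op 5: fork(P2) -> P3. 4 ppages; refcounts: pp0:3 pp1:4 pp2:4 pp3:1

Answer: 4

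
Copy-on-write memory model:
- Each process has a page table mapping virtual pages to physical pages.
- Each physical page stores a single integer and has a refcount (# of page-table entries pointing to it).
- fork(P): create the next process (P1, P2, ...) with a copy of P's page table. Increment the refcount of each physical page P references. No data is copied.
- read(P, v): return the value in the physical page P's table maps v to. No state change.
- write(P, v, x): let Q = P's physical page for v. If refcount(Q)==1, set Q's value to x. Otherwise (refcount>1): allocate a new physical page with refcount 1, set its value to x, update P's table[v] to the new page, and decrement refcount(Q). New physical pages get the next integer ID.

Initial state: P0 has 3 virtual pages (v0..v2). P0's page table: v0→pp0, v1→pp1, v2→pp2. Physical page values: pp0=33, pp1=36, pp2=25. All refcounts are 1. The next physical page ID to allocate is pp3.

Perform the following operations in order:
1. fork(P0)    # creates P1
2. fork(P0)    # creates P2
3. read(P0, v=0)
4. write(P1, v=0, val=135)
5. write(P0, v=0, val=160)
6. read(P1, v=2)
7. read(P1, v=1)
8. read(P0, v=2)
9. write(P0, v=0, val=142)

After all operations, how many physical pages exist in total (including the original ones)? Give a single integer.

Op 1: fork(P0) -> P1. 3 ppages; refcounts: pp0:2 pp1:2 pp2:2
Op 2: fork(P0) -> P2. 3 ppages; refcounts: pp0:3 pp1:3 pp2:3
Op 3: read(P0, v0) -> 33. No state change.
Op 4: write(P1, v0, 135). refcount(pp0)=3>1 -> COPY to pp3. 4 ppages; refcounts: pp0:2 pp1:3 pp2:3 pp3:1
Op 5: write(P0, v0, 160). refcount(pp0)=2>1 -> COPY to pp4. 5 ppages; refcounts: pp0:1 pp1:3 pp2:3 pp3:1 pp4:1
Op 6: read(P1, v2) -> 25. No state change.
Op 7: read(P1, v1) -> 36. No state change.
Op 8: read(P0, v2) -> 25. No state change.
Op 9: write(P0, v0, 142). refcount(pp4)=1 -> write in place. 5 ppages; refcounts: pp0:1 pp1:3 pp2:3 pp3:1 pp4:1

Answer: 5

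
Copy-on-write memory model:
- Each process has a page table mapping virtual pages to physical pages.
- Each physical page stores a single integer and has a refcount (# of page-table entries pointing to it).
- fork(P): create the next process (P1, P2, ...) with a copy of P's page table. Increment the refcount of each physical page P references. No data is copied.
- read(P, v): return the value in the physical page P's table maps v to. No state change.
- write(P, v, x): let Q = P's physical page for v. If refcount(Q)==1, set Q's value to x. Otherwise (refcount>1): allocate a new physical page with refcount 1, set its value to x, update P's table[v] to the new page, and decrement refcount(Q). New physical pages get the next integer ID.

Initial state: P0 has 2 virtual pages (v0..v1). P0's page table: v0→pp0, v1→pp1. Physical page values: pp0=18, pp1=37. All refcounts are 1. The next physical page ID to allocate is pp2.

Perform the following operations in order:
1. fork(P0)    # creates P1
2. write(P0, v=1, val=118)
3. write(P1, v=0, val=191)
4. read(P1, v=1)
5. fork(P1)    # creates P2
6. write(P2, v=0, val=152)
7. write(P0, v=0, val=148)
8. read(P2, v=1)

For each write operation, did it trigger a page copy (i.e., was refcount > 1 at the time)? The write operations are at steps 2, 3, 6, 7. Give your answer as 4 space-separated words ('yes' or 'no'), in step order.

Op 1: fork(P0) -> P1. 2 ppages; refcounts: pp0:2 pp1:2
Op 2: write(P0, v1, 118). refcount(pp1)=2>1 -> COPY to pp2. 3 ppages; refcounts: pp0:2 pp1:1 pp2:1
Op 3: write(P1, v0, 191). refcount(pp0)=2>1 -> COPY to pp3. 4 ppages; refcounts: pp0:1 pp1:1 pp2:1 pp3:1
Op 4: read(P1, v1) -> 37. No state change.
Op 5: fork(P1) -> P2. 4 ppages; refcounts: pp0:1 pp1:2 pp2:1 pp3:2
Op 6: write(P2, v0, 152). refcount(pp3)=2>1 -> COPY to pp4. 5 ppages; refcounts: pp0:1 pp1:2 pp2:1 pp3:1 pp4:1
Op 7: write(P0, v0, 148). refcount(pp0)=1 -> write in place. 5 ppages; refcounts: pp0:1 pp1:2 pp2:1 pp3:1 pp4:1
Op 8: read(P2, v1) -> 37. No state change.

yes yes yes no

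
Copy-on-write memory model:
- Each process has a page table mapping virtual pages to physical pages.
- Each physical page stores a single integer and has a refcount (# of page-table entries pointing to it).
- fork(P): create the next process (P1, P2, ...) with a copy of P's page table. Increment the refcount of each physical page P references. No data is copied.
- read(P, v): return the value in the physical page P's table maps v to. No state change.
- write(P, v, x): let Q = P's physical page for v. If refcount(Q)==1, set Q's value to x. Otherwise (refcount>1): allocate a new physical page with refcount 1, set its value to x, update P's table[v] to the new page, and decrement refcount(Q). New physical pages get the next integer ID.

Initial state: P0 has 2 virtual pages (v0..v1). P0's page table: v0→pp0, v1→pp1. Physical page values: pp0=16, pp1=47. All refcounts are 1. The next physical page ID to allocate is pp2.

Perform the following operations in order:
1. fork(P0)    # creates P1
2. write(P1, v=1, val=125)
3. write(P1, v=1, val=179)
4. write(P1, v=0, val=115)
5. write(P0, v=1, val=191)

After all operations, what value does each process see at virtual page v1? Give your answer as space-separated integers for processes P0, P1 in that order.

Op 1: fork(P0) -> P1. 2 ppages; refcounts: pp0:2 pp1:2
Op 2: write(P1, v1, 125). refcount(pp1)=2>1 -> COPY to pp2. 3 ppages; refcounts: pp0:2 pp1:1 pp2:1
Op 3: write(P1, v1, 179). refcount(pp2)=1 -> write in place. 3 ppages; refcounts: pp0:2 pp1:1 pp2:1
Op 4: write(P1, v0, 115). refcount(pp0)=2>1 -> COPY to pp3. 4 ppages; refcounts: pp0:1 pp1:1 pp2:1 pp3:1
Op 5: write(P0, v1, 191). refcount(pp1)=1 -> write in place. 4 ppages; refcounts: pp0:1 pp1:1 pp2:1 pp3:1
P0: v1 -> pp1 = 191
P1: v1 -> pp2 = 179

Answer: 191 179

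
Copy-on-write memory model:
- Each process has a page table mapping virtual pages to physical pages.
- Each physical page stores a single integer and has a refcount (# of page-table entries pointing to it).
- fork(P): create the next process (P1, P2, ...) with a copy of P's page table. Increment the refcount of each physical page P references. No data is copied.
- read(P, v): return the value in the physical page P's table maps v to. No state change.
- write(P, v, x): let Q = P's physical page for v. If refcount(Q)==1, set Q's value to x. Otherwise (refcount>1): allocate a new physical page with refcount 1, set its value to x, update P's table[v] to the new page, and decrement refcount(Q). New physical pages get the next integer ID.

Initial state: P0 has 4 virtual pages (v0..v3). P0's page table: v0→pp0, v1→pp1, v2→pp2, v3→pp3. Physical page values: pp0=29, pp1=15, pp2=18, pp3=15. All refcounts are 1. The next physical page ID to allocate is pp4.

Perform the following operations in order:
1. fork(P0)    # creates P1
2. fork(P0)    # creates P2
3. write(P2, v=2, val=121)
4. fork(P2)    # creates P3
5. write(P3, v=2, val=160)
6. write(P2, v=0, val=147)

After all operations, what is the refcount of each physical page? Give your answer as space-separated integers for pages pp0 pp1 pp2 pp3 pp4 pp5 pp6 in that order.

Answer: 3 4 2 4 1 1 1

Derivation:
Op 1: fork(P0) -> P1. 4 ppages; refcounts: pp0:2 pp1:2 pp2:2 pp3:2
Op 2: fork(P0) -> P2. 4 ppages; refcounts: pp0:3 pp1:3 pp2:3 pp3:3
Op 3: write(P2, v2, 121). refcount(pp2)=3>1 -> COPY to pp4. 5 ppages; refcounts: pp0:3 pp1:3 pp2:2 pp3:3 pp4:1
Op 4: fork(P2) -> P3. 5 ppages; refcounts: pp0:4 pp1:4 pp2:2 pp3:4 pp4:2
Op 5: write(P3, v2, 160). refcount(pp4)=2>1 -> COPY to pp5. 6 ppages; refcounts: pp0:4 pp1:4 pp2:2 pp3:4 pp4:1 pp5:1
Op 6: write(P2, v0, 147). refcount(pp0)=4>1 -> COPY to pp6. 7 ppages; refcounts: pp0:3 pp1:4 pp2:2 pp3:4 pp4:1 pp5:1 pp6:1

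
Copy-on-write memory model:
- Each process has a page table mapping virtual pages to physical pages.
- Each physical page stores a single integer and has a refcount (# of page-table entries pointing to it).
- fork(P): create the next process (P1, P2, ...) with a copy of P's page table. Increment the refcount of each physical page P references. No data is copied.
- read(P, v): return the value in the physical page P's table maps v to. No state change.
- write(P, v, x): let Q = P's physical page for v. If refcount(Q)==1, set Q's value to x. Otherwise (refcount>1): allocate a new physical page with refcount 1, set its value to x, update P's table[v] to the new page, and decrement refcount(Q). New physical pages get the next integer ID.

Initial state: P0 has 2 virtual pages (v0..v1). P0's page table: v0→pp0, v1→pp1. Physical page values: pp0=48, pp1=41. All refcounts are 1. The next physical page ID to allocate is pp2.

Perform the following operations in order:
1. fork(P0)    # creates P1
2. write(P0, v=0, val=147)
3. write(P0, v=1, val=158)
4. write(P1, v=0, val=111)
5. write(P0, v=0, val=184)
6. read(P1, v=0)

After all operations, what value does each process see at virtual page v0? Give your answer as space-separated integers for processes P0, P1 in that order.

Op 1: fork(P0) -> P1. 2 ppages; refcounts: pp0:2 pp1:2
Op 2: write(P0, v0, 147). refcount(pp0)=2>1 -> COPY to pp2. 3 ppages; refcounts: pp0:1 pp1:2 pp2:1
Op 3: write(P0, v1, 158). refcount(pp1)=2>1 -> COPY to pp3. 4 ppages; refcounts: pp0:1 pp1:1 pp2:1 pp3:1
Op 4: write(P1, v0, 111). refcount(pp0)=1 -> write in place. 4 ppages; refcounts: pp0:1 pp1:1 pp2:1 pp3:1
Op 5: write(P0, v0, 184). refcount(pp2)=1 -> write in place. 4 ppages; refcounts: pp0:1 pp1:1 pp2:1 pp3:1
Op 6: read(P1, v0) -> 111. No state change.
P0: v0 -> pp2 = 184
P1: v0 -> pp0 = 111

Answer: 184 111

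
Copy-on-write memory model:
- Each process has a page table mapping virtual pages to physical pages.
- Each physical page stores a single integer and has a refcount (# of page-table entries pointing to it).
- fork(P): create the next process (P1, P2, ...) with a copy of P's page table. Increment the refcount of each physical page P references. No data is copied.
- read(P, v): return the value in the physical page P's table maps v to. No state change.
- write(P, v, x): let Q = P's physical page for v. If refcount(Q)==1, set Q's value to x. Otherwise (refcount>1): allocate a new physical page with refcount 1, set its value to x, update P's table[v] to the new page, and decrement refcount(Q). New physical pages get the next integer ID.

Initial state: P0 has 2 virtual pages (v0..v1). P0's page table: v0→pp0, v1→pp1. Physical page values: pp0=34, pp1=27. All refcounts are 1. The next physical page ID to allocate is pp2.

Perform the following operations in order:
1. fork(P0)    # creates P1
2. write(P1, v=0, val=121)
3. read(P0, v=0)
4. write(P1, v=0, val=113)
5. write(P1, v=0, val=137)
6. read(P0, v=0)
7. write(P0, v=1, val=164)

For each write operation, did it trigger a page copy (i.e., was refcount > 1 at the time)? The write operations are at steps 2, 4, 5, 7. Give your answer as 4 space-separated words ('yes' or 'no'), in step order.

Op 1: fork(P0) -> P1. 2 ppages; refcounts: pp0:2 pp1:2
Op 2: write(P1, v0, 121). refcount(pp0)=2>1 -> COPY to pp2. 3 ppages; refcounts: pp0:1 pp1:2 pp2:1
Op 3: read(P0, v0) -> 34. No state change.
Op 4: write(P1, v0, 113). refcount(pp2)=1 -> write in place. 3 ppages; refcounts: pp0:1 pp1:2 pp2:1
Op 5: write(P1, v0, 137). refcount(pp2)=1 -> write in place. 3 ppages; refcounts: pp0:1 pp1:2 pp2:1
Op 6: read(P0, v0) -> 34. No state change.
Op 7: write(P0, v1, 164). refcount(pp1)=2>1 -> COPY to pp3. 4 ppages; refcounts: pp0:1 pp1:1 pp2:1 pp3:1

yes no no yes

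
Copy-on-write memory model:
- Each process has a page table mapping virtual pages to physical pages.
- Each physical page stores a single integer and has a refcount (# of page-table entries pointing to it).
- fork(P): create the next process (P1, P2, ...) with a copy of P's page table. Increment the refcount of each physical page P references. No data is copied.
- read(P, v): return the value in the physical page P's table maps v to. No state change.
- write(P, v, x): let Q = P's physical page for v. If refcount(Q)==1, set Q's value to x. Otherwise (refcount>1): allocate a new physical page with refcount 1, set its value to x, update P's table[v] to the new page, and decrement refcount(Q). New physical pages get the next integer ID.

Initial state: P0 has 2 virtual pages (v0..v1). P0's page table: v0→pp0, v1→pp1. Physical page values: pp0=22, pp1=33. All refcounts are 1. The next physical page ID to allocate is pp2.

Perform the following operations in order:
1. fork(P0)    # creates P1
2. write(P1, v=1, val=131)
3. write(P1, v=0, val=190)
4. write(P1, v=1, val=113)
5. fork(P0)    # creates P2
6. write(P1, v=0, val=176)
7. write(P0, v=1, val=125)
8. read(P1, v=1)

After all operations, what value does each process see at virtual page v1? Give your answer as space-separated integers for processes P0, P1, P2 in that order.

Op 1: fork(P0) -> P1. 2 ppages; refcounts: pp0:2 pp1:2
Op 2: write(P1, v1, 131). refcount(pp1)=2>1 -> COPY to pp2. 3 ppages; refcounts: pp0:2 pp1:1 pp2:1
Op 3: write(P1, v0, 190). refcount(pp0)=2>1 -> COPY to pp3. 4 ppages; refcounts: pp0:1 pp1:1 pp2:1 pp3:1
Op 4: write(P1, v1, 113). refcount(pp2)=1 -> write in place. 4 ppages; refcounts: pp0:1 pp1:1 pp2:1 pp3:1
Op 5: fork(P0) -> P2. 4 ppages; refcounts: pp0:2 pp1:2 pp2:1 pp3:1
Op 6: write(P1, v0, 176). refcount(pp3)=1 -> write in place. 4 ppages; refcounts: pp0:2 pp1:2 pp2:1 pp3:1
Op 7: write(P0, v1, 125). refcount(pp1)=2>1 -> COPY to pp4. 5 ppages; refcounts: pp0:2 pp1:1 pp2:1 pp3:1 pp4:1
Op 8: read(P1, v1) -> 113. No state change.
P0: v1 -> pp4 = 125
P1: v1 -> pp2 = 113
P2: v1 -> pp1 = 33

Answer: 125 113 33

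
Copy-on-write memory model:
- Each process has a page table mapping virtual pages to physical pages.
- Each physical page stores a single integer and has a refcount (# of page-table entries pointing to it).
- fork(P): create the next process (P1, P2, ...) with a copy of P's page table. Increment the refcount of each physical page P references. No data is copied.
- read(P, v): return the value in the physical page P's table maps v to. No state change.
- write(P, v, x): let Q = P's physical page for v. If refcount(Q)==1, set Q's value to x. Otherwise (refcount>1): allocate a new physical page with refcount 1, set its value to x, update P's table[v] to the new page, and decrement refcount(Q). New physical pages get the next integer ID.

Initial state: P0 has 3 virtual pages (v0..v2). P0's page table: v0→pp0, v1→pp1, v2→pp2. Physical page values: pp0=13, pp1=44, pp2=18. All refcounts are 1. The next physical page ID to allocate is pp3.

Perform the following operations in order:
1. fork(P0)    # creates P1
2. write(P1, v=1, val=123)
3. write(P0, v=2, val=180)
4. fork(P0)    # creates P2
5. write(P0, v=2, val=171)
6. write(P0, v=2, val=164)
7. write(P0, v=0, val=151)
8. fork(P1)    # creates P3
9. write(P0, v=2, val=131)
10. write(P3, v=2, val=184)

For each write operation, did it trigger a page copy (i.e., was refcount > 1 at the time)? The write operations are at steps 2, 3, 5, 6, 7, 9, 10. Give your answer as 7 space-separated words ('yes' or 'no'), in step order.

Op 1: fork(P0) -> P1. 3 ppages; refcounts: pp0:2 pp1:2 pp2:2
Op 2: write(P1, v1, 123). refcount(pp1)=2>1 -> COPY to pp3. 4 ppages; refcounts: pp0:2 pp1:1 pp2:2 pp3:1
Op 3: write(P0, v2, 180). refcount(pp2)=2>1 -> COPY to pp4. 5 ppages; refcounts: pp0:2 pp1:1 pp2:1 pp3:1 pp4:1
Op 4: fork(P0) -> P2. 5 ppages; refcounts: pp0:3 pp1:2 pp2:1 pp3:1 pp4:2
Op 5: write(P0, v2, 171). refcount(pp4)=2>1 -> COPY to pp5. 6 ppages; refcounts: pp0:3 pp1:2 pp2:1 pp3:1 pp4:1 pp5:1
Op 6: write(P0, v2, 164). refcount(pp5)=1 -> write in place. 6 ppages; refcounts: pp0:3 pp1:2 pp2:1 pp3:1 pp4:1 pp5:1
Op 7: write(P0, v0, 151). refcount(pp0)=3>1 -> COPY to pp6. 7 ppages; refcounts: pp0:2 pp1:2 pp2:1 pp3:1 pp4:1 pp5:1 pp6:1
Op 8: fork(P1) -> P3. 7 ppages; refcounts: pp0:3 pp1:2 pp2:2 pp3:2 pp4:1 pp5:1 pp6:1
Op 9: write(P0, v2, 131). refcount(pp5)=1 -> write in place. 7 ppages; refcounts: pp0:3 pp1:2 pp2:2 pp3:2 pp4:1 pp5:1 pp6:1
Op 10: write(P3, v2, 184). refcount(pp2)=2>1 -> COPY to pp7. 8 ppages; refcounts: pp0:3 pp1:2 pp2:1 pp3:2 pp4:1 pp5:1 pp6:1 pp7:1

yes yes yes no yes no yes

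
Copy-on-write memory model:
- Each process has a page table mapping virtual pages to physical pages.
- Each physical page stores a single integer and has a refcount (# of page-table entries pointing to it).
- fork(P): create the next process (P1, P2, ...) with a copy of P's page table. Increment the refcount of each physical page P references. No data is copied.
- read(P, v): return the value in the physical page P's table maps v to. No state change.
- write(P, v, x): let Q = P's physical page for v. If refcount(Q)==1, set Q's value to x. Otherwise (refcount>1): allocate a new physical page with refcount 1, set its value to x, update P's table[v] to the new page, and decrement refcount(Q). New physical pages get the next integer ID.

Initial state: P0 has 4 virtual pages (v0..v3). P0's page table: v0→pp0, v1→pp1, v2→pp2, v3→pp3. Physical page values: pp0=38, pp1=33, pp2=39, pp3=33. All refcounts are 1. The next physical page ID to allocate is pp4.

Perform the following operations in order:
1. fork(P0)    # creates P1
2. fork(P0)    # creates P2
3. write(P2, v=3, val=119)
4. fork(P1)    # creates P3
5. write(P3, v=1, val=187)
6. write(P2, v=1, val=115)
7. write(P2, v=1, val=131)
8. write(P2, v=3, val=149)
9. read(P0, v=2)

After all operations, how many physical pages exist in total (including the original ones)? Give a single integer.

Op 1: fork(P0) -> P1. 4 ppages; refcounts: pp0:2 pp1:2 pp2:2 pp3:2
Op 2: fork(P0) -> P2. 4 ppages; refcounts: pp0:3 pp1:3 pp2:3 pp3:3
Op 3: write(P2, v3, 119). refcount(pp3)=3>1 -> COPY to pp4. 5 ppages; refcounts: pp0:3 pp1:3 pp2:3 pp3:2 pp4:1
Op 4: fork(P1) -> P3. 5 ppages; refcounts: pp0:4 pp1:4 pp2:4 pp3:3 pp4:1
Op 5: write(P3, v1, 187). refcount(pp1)=4>1 -> COPY to pp5. 6 ppages; refcounts: pp0:4 pp1:3 pp2:4 pp3:3 pp4:1 pp5:1
Op 6: write(P2, v1, 115). refcount(pp1)=3>1 -> COPY to pp6. 7 ppages; refcounts: pp0:4 pp1:2 pp2:4 pp3:3 pp4:1 pp5:1 pp6:1
Op 7: write(P2, v1, 131). refcount(pp6)=1 -> write in place. 7 ppages; refcounts: pp0:4 pp1:2 pp2:4 pp3:3 pp4:1 pp5:1 pp6:1
Op 8: write(P2, v3, 149). refcount(pp4)=1 -> write in place. 7 ppages; refcounts: pp0:4 pp1:2 pp2:4 pp3:3 pp4:1 pp5:1 pp6:1
Op 9: read(P0, v2) -> 39. No state change.

Answer: 7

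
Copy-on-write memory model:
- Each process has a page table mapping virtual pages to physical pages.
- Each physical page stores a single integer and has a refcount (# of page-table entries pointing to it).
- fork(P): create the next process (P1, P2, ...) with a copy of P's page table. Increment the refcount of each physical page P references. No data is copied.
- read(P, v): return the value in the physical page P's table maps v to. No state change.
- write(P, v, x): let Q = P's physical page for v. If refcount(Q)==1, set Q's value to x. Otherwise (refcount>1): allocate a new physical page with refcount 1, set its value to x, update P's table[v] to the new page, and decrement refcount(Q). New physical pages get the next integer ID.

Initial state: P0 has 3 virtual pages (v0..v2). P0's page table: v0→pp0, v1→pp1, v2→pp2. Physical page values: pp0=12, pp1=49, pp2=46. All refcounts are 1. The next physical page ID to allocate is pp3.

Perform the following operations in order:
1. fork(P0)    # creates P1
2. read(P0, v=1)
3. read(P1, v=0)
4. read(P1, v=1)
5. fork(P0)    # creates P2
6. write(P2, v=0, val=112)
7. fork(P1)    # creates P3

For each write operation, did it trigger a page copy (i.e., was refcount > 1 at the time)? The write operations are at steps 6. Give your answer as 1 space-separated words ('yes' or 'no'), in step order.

Op 1: fork(P0) -> P1. 3 ppages; refcounts: pp0:2 pp1:2 pp2:2
Op 2: read(P0, v1) -> 49. No state change.
Op 3: read(P1, v0) -> 12. No state change.
Op 4: read(P1, v1) -> 49. No state change.
Op 5: fork(P0) -> P2. 3 ppages; refcounts: pp0:3 pp1:3 pp2:3
Op 6: write(P2, v0, 112). refcount(pp0)=3>1 -> COPY to pp3. 4 ppages; refcounts: pp0:2 pp1:3 pp2:3 pp3:1
Op 7: fork(P1) -> P3. 4 ppages; refcounts: pp0:3 pp1:4 pp2:4 pp3:1

yes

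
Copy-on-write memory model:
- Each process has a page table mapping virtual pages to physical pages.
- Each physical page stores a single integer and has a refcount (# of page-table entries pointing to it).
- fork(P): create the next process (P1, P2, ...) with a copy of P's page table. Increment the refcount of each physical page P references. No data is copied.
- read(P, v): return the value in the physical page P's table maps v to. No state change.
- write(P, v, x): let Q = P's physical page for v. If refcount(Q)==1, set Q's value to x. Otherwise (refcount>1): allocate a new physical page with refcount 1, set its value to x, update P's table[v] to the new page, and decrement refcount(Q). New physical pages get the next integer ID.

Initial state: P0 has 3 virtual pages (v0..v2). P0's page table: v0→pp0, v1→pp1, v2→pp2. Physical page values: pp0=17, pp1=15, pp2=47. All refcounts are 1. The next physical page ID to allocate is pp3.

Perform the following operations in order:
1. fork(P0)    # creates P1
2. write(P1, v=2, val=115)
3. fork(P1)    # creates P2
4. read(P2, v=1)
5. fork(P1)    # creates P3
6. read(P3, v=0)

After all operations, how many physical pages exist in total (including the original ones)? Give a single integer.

Answer: 4

Derivation:
Op 1: fork(P0) -> P1. 3 ppages; refcounts: pp0:2 pp1:2 pp2:2
Op 2: write(P1, v2, 115). refcount(pp2)=2>1 -> COPY to pp3. 4 ppages; refcounts: pp0:2 pp1:2 pp2:1 pp3:1
Op 3: fork(P1) -> P2. 4 ppages; refcounts: pp0:3 pp1:3 pp2:1 pp3:2
Op 4: read(P2, v1) -> 15. No state change.
Op 5: fork(P1) -> P3. 4 ppages; refcounts: pp0:4 pp1:4 pp2:1 pp3:3
Op 6: read(P3, v0) -> 17. No state change.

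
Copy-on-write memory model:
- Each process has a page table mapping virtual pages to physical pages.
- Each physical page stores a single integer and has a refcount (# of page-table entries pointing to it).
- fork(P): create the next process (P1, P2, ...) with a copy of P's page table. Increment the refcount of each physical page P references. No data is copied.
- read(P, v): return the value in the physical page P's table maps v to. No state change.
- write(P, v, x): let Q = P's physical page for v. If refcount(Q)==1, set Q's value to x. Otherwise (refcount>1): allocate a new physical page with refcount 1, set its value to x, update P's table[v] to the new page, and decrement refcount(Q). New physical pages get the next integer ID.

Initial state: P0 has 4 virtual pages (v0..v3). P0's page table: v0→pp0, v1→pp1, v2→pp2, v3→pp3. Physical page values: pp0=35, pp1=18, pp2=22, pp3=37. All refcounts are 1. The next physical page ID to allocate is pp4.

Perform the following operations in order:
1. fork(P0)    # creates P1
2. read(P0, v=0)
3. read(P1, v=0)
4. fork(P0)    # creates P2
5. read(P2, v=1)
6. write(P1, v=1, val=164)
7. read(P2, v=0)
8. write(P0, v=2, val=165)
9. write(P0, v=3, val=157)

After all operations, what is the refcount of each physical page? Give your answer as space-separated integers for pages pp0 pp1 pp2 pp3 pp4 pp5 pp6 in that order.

Op 1: fork(P0) -> P1. 4 ppages; refcounts: pp0:2 pp1:2 pp2:2 pp3:2
Op 2: read(P0, v0) -> 35. No state change.
Op 3: read(P1, v0) -> 35. No state change.
Op 4: fork(P0) -> P2. 4 ppages; refcounts: pp0:3 pp1:3 pp2:3 pp3:3
Op 5: read(P2, v1) -> 18. No state change.
Op 6: write(P1, v1, 164). refcount(pp1)=3>1 -> COPY to pp4. 5 ppages; refcounts: pp0:3 pp1:2 pp2:3 pp3:3 pp4:1
Op 7: read(P2, v0) -> 35. No state change.
Op 8: write(P0, v2, 165). refcount(pp2)=3>1 -> COPY to pp5. 6 ppages; refcounts: pp0:3 pp1:2 pp2:2 pp3:3 pp4:1 pp5:1
Op 9: write(P0, v3, 157). refcount(pp3)=3>1 -> COPY to pp6. 7 ppages; refcounts: pp0:3 pp1:2 pp2:2 pp3:2 pp4:1 pp5:1 pp6:1

Answer: 3 2 2 2 1 1 1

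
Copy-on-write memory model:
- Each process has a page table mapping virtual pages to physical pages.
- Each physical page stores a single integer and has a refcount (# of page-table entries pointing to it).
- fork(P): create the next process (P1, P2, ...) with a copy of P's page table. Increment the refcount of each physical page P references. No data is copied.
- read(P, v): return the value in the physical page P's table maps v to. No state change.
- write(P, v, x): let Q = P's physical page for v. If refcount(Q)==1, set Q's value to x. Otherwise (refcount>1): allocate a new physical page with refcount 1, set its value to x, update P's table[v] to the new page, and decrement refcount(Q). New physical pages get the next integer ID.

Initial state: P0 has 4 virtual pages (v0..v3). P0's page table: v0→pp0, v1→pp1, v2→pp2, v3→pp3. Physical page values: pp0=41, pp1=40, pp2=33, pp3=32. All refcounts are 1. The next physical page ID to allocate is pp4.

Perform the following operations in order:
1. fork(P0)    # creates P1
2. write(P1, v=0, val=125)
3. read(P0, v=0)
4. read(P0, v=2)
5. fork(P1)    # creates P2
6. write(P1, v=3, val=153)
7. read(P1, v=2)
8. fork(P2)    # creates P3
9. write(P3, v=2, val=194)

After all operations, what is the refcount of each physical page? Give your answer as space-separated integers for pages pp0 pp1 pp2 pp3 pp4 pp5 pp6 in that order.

Op 1: fork(P0) -> P1. 4 ppages; refcounts: pp0:2 pp1:2 pp2:2 pp3:2
Op 2: write(P1, v0, 125). refcount(pp0)=2>1 -> COPY to pp4. 5 ppages; refcounts: pp0:1 pp1:2 pp2:2 pp3:2 pp4:1
Op 3: read(P0, v0) -> 41. No state change.
Op 4: read(P0, v2) -> 33. No state change.
Op 5: fork(P1) -> P2. 5 ppages; refcounts: pp0:1 pp1:3 pp2:3 pp3:3 pp4:2
Op 6: write(P1, v3, 153). refcount(pp3)=3>1 -> COPY to pp5. 6 ppages; refcounts: pp0:1 pp1:3 pp2:3 pp3:2 pp4:2 pp5:1
Op 7: read(P1, v2) -> 33. No state change.
Op 8: fork(P2) -> P3. 6 ppages; refcounts: pp0:1 pp1:4 pp2:4 pp3:3 pp4:3 pp5:1
Op 9: write(P3, v2, 194). refcount(pp2)=4>1 -> COPY to pp6. 7 ppages; refcounts: pp0:1 pp1:4 pp2:3 pp3:3 pp4:3 pp5:1 pp6:1

Answer: 1 4 3 3 3 1 1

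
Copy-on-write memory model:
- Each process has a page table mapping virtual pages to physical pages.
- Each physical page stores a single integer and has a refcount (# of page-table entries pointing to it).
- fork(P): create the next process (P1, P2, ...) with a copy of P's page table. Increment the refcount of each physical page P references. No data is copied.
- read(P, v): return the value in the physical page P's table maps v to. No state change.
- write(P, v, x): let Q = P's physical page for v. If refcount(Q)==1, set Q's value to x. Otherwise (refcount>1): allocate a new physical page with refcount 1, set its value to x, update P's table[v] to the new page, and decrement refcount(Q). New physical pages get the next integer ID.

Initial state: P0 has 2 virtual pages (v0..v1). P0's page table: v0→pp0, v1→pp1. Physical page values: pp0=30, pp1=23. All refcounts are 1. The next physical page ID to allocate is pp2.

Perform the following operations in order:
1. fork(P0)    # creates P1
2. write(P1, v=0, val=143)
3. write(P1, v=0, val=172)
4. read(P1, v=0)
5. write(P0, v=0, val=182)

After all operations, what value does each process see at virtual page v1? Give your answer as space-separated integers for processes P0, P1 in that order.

Op 1: fork(P0) -> P1. 2 ppages; refcounts: pp0:2 pp1:2
Op 2: write(P1, v0, 143). refcount(pp0)=2>1 -> COPY to pp2. 3 ppages; refcounts: pp0:1 pp1:2 pp2:1
Op 3: write(P1, v0, 172). refcount(pp2)=1 -> write in place. 3 ppages; refcounts: pp0:1 pp1:2 pp2:1
Op 4: read(P1, v0) -> 172. No state change.
Op 5: write(P0, v0, 182). refcount(pp0)=1 -> write in place. 3 ppages; refcounts: pp0:1 pp1:2 pp2:1
P0: v1 -> pp1 = 23
P1: v1 -> pp1 = 23

Answer: 23 23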